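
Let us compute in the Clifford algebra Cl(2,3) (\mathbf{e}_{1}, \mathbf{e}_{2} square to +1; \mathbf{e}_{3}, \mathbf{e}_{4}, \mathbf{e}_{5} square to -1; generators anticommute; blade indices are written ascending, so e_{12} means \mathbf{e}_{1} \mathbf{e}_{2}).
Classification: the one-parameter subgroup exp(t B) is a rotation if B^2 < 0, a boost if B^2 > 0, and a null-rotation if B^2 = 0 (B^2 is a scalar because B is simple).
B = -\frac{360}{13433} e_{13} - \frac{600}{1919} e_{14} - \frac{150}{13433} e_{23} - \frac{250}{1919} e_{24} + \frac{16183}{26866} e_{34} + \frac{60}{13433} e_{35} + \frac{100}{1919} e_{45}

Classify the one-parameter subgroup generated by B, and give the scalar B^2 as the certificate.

B^2 term by term: the squares give (-\frac{360}{13433})^2*(e_{13})^2 + (-\frac{600}{1919})^2*(e_{14})^2 + (-\frac{150}{13433})^2*(e_{23})^2 + (-\frac{250}{1919})^2*(e_{24})^2 + (\frac{16183}{26866})^2*(e_{34})^2 + (\frac{60}{13433})^2*(e_{35})^2 + (\frac{100}{1919})^2*(e_{45})^2 = \frac{129600}{180445489}*(+1) + \frac{360000}{3682561}*(+1) + \frac{22500}{180445489}*(+1) + \frac{62500}{3682561}*(+1) + \frac{261889489}{721781956}*(-1) + \frac{3600}{180445489}*(-1) + \frac{10000}{3682561}*(-1) = -\frac{1}{4} (each basis 2-blade squares to minus the product of its generators' squares); cross terms between blades sharing an index anticommute and cancel; the commuting (index-disjoint) pairs give grade-4 terms 2*c*c'*(blade product), which cancel blade by blade — e_{1234}: -\frac{180000}{25777927} + \frac{180000}{25777927} = 0; e_{1345}: -\frac{72000}{25777927} + \frac{72000}{25777927} = 0; e_{2345}: -\frac{30000}{25777927} + \frac{30000}{25777927} = 0 — confirming B is simple. So B^2 = -\frac{1}{4}.
Answer: rotation, certificate B^2 = -\frac{1}{4}. The scalar -\frac{1}{4} is the complete invariant here: its sign names the subgroup type.


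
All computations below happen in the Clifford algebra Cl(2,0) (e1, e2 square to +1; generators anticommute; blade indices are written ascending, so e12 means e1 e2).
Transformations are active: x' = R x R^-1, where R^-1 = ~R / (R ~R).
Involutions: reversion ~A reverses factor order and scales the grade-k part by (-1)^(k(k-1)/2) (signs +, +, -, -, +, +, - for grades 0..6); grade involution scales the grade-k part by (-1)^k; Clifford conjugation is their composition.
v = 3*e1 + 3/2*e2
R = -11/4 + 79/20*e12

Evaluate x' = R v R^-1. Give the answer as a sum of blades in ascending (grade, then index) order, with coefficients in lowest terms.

~R = -11/4 - 79/20*e12, and R ~R = 4633/200, so R^-1 = ~R / (4633/200).
R v = -93/40*e1 - 639/40*e2
Answer: -22683/9266*e1 + 10623/4633*e2


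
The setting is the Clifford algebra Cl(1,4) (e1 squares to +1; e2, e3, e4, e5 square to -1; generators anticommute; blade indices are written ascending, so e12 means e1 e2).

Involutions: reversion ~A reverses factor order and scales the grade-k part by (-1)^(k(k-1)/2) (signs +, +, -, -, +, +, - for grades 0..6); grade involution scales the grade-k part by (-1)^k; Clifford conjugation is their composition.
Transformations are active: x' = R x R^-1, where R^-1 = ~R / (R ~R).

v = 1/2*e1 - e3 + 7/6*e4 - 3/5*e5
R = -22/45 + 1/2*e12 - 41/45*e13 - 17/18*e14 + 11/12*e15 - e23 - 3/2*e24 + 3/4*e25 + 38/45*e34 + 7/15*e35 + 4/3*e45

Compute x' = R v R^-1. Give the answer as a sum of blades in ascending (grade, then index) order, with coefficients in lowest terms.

~R = -22/45 - 1/2*e12 + 41/45*e13 + 17/18*e14 - 11/12*e15 + e23 + 3/2*e24 - 3/4*e25 - 38/45*e34 - 7/15*e35 - 4/3*e45, and R ~R = 3553/900, so R^-1 = ~R / (3553/900).
R v = 67/135*e1 + 19/20*e2 + 323/1350*e3 - 77/540*e4 + 1663/1800*e5 - e123 - 1/6*e124 + 3/40*e125 - 214/135*e134 + 509/300*e135 + 59/360*e145 - 8/3*e234 + 27/20*e235 + 1/40*e245 - 1073/450*e345
Answer: -4291/33660*e1 - 347/748*e2 - 1318/935*e3 + 2701/16830*e4 - 2857/5610*e5


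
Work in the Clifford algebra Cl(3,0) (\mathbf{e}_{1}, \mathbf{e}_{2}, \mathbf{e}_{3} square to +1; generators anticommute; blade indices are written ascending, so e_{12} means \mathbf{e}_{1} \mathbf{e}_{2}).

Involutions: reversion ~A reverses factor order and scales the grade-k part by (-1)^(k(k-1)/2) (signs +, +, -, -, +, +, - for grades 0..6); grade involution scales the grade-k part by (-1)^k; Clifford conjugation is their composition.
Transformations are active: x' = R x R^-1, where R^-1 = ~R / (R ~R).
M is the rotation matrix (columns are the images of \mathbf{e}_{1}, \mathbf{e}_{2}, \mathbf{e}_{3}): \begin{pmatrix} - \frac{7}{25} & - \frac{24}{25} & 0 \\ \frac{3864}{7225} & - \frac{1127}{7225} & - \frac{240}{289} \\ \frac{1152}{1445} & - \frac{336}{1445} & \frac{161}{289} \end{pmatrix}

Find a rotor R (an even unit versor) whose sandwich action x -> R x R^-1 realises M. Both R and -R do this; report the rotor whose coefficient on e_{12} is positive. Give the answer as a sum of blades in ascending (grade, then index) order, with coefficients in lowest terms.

Method: write R = a + b12*e_{12} + b13*e_{13} + b23*e_{23} with a^2 + b12^2 + b13^2 + b23^2 = 1 (so R^-1 = ~R). Expanding the columns R e_j ~R gives tr M = 4a^2 - 1 and, from the antisymmetric part, M21 - M12 = -4a*b12, M13 - M31 = 4a*b13, M32 - M23 = -4a*b23.
Here tr M = \frac{35}{289}, so a^2 = (1 + tr M)/4 = \frac{81}{289} and a = ±\frac{9}{17}. Taking a = \frac{9}{17}: M21 - M12 = \frac{432}{289}, M13 - M31 = -\frac{1152}{1445}, M32 - M23 = \frac{864}{1445}, giving b12 = -\frac{12}{17}, b13 = -\frac{32}{85}, b23 = -\frac{24}{85}, i.e. R = \frac{9}{17} - \frac{12}{17} e_{12} - \frac{32}{85} e_{13} - \frac{24}{85} e_{23}.
Its e_{12} coefficient is negative, so report the other preimage -R.
Answer: -\frac{9}{17} + \frac{12}{17} e_{12} + \frac{32}{85} e_{13} + \frac{24}{85} e_{23}. Uniqueness: Spin(3) -> SO(3) maps R and -R to the same rotation of trace \frac{35}{289}; fixing the sign of the e_{12} coefficient removes the ambiguity.


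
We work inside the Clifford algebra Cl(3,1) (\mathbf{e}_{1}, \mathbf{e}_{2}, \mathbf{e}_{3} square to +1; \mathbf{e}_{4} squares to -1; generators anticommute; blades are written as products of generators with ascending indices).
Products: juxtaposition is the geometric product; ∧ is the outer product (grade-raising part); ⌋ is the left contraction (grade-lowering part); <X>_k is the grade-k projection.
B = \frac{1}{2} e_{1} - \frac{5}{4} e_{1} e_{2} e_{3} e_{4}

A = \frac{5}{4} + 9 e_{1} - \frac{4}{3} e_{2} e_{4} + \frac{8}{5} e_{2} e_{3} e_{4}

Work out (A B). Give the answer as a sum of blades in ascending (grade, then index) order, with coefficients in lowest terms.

step 1: \frac{9}{2} + \frac{21}{8} e_{1} - \frac{5}{3} e_{1} e_{3} - \frac{2}{3} e_{1} e_{2} e_{4} - \frac{45}{4} e_{2} e_{3} e_{4} - \frac{189}{80} e_{1} e_{2} e_{3} e_{4}
Answer: \frac{9}{2} + \frac{21}{8} e_{1} - \frac{5}{3} e_{1} e_{3} - \frac{2}{3} e_{1} e_{2} e_{4} - \frac{45}{4} e_{2} e_{3} e_{4} - \frac{189}{80} e_{1} e_{2} e_{3} e_{4}


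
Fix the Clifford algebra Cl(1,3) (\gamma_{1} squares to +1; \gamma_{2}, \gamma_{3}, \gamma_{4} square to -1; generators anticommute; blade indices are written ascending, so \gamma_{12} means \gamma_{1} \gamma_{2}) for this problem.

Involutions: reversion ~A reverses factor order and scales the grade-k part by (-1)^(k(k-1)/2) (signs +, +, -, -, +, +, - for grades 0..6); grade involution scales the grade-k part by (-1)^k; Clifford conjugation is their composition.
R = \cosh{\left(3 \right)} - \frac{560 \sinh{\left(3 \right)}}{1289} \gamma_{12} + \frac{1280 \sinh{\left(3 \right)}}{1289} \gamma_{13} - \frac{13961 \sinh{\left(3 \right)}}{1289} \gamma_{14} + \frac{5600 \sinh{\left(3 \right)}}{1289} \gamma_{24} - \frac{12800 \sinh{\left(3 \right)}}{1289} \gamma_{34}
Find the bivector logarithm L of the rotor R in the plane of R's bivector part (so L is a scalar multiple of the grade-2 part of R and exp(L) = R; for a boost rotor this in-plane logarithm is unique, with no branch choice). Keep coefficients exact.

The scalar part of R is \cosh{\left(3 \right)}, giving the rapidity magnitude (cosh is even); the bivector part supplies orientation, its quotient by sinh of the rapidity is the plane, and L = rapidity * plane — unique in that plane, since flipping both signs leaves L unchanged.
Concretely: cosh(rapidity) = \cosh{\left(3 \right)} gives rapidity = ±3, and since rapidity/sinh(rapidity) is even the sign is immaterial: L = (rapidity/sinh(rapidity)) * <R>_2 = (\frac{3}{\sinh{\left(3 \right)}}) * <R>_2.
Answer: - \frac{1680}{1289} \gamma_{12} + \frac{3840}{1289} \gamma_{13} - \frac{41883}{1289} \gamma_{14} + \frac{16800}{1289} \gamma_{24} - \frac{38400}{1289} \gamma_{34}


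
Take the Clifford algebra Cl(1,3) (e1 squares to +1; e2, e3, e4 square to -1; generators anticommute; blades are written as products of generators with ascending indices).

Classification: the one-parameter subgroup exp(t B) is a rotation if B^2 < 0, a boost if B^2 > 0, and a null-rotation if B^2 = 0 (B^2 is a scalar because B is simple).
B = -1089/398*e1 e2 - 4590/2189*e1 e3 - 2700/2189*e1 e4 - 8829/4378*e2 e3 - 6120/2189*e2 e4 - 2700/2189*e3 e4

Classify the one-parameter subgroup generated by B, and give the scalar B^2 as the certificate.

B^2 term by term: the squares give (-1089/398)^2*(e1 e2)^2 + (-4590/2189)^2*(e1 e3)^2 + (-2700/2189)^2*(e1 e4)^2 + (-8829/4378)^2*(e2 e3)^2 + (-6120/2189)^2*(e2 e4)^2 + (-2700/2189)^2*(e3 e4)^2 = 1185921/158404*(+1) + 21068100/4791721*(+1) + 7290000/4791721*(+1) + 77951241/19166884*(-1) + 37454400/4791721*(-1) + 7290000/4791721*(-1) = 0 (each basis 2-blade squares to minus the product of its generators' squares); cross terms between blades sharing an index anticommute and cancel; the commuting (index-disjoint) pairs give grade-4 terms 2*c*c'*(blade product), which cancel blade by blade — e1 e2 e3 e4: 267300/39601 - 56181600/4791721 + 23838300/4791721 = 0 — confirming B is simple. So B^2 = 0.
Answer: null-rotation, certificate B^2 = 0. Why this suffices: the scalar 0 survives any versor conjugation, so its sign alone determines the class however B is presented.


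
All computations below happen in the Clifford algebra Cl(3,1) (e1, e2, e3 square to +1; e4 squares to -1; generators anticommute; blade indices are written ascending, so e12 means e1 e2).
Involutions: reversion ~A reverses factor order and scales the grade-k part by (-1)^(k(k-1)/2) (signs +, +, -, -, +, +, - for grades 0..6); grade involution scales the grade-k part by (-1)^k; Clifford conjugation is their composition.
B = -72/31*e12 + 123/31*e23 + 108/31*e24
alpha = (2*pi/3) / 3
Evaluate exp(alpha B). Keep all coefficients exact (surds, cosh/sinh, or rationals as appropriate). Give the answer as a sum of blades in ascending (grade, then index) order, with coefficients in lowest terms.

B^2 term by term: the squares give (-72/31)^2*(e12)^2 + (123/31)^2*(e23)^2 + (108/31)^2*(e24)^2 = 5184/961*(-1) + 15129/961*(-1) + 11664/961*(+1) = -9 (each basis 2-blade squares to minus the product of its generators' squares); cross terms between blades sharing an index anticommute and cancel. So B^2 = -9.
B^2 = -9 — circular case — the even/odd split gives cos and sin: l = 3, alpha*l = 2*pi/3, so exp(alpha B) = cos(2*pi/3) + (sin(2*pi/3)/3)*B = -1/2 + (sqrt(3)/6)*B.
Answer: -1/2 - 12*sqrt(3)/31*e12 + 41*sqrt(3)/62*e23 + 18*sqrt(3)/31*e24


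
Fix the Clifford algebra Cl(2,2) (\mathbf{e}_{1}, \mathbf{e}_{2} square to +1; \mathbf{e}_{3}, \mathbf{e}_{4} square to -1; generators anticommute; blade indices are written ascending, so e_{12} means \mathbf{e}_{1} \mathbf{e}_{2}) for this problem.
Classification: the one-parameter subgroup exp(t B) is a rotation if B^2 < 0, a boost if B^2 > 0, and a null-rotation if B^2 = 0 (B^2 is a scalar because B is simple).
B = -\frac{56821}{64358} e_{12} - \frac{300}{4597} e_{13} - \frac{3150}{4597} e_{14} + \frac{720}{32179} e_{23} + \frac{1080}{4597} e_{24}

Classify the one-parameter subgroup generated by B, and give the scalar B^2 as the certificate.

B^2 term by term: the squares give (-\frac{56821}{64358})^2*(e_{12})^2 + (-\frac{300}{4597})^2*(e_{13})^2 + (-\frac{3150}{4597})^2*(e_{14})^2 + (\frac{720}{32179})^2*(e_{23})^2 + (\frac{1080}{4597})^2*(e_{24})^2 = \frac{3228626041}{4141952164}*(-1) + \frac{90000}{21132409}*(+1) + \frac{9922500}{21132409}*(+1) + \frac{518400}{1035488041}*(+1) + \frac{1166400}{21132409}*(+1) = -\frac{1}{4} (each basis 2-blade squares to minus the product of its generators' squares); cross terms between blades sharing an index anticommute and cancel; the commuting (index-disjoint) pairs give grade-4 terms 2*c*c'*(blade product), which cancel blade by blade — e_{1234}: \frac{648000}{21132409} - \frac{648000}{21132409} = 0 — confirming B is simple. So B^2 = -\frac{1}{4}.
Answer: rotation, certificate B^2 = -\frac{1}{4}. The class reads off the invariant scalar -\frac{1}{4} directly.


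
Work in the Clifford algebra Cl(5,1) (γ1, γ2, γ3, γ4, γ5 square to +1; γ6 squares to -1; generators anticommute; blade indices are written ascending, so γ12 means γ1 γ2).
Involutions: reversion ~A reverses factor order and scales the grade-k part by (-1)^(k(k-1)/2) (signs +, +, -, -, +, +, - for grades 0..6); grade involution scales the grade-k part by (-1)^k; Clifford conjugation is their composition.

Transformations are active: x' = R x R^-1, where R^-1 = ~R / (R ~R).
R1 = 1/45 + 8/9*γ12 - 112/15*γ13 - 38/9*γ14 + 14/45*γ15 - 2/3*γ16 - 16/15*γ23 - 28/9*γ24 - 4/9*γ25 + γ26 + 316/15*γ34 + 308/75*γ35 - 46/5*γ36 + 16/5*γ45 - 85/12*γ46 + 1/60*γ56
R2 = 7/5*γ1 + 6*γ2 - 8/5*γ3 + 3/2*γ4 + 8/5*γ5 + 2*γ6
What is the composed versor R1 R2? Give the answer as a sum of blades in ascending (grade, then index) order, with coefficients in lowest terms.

Distribute over the terms of R2 (each basis-blade product reordered to ascending indices, repeated generators contracted through their squares):
R1 (7/5*γ1) = 7/225*γ1 - 56/45*γ2 + 784/75*γ3 + 266/45*γ4 - 98/225*γ5 + 14/15*γ6 - 112/75*γ123 - 196/45*γ124 - 28/45*γ125 + 7/5*γ126 + 2212/75*γ134 + 2156/375*γ135 - 322/25*γ136 + 112/25*γ145 - 119/12*γ146 + 7/300*γ156
R1 (6*γ2) = 16/3*γ1 + 2/15*γ2 + 32/5*γ3 + 56/3*γ4 + 8/3*γ5 - 6*γ6 + 224/5*γ123 + 76/3*γ124 - 28/15*γ125 + 4*γ126 + 632/5*γ234 + 616/25*γ235 - 276/5*γ236 + 96/5*γ245 - 85/2*γ246 + 1/10*γ256
R1 (-8/5*γ3) = 896/75*γ1 + 128/75*γ2 - 8/225*γ3 + 2528/75*γ4 + 2464/375*γ5 - 368/25*γ6 - 64/45*γ123 - 304/45*γ134 + 112/225*γ135 - 16/15*γ136 - 224/45*γ234 - 32/45*γ235 + 8/5*γ236 - 128/25*γ345 + 34/3*γ346 - 2/75*γ356
R1 (3/2*γ4) = -19/3*γ1 - 14/3*γ2 + 158/5*γ3 + 1/30*γ4 - 24/5*γ5 + 85/8*γ6 + 4/3*γ124 - 56/5*γ134 - 7/15*γ145 + γ146 - 8/5*γ234 + 2/3*γ245 - 3/2*γ246 - 154/25*γ345 + 69/5*γ346 + 1/40*γ456
R1 (8/5*γ5) = 112/225*γ1 - 32/45*γ2 + 2464/375*γ3 + 128/25*γ4 + 8/225*γ5 - 2/75*γ6 + 64/45*γ125 - 896/75*γ135 - 304/45*γ145 + 16/15*γ156 - 128/75*γ235 - 224/45*γ245 - 8/5*γ256 + 2528/75*γ345 + 368/25*γ356 + 34/3*γ456
R1 (2*γ6) = 4/3*γ1 - 2*γ2 + 92/5*γ3 + 85/6*γ4 - 1/30*γ5 + 2/45*γ6 + 16/9*γ126 - 224/15*γ136 - 76/9*γ146 + 28/45*γ156 - 32/15*γ236 - 56/9*γ246 - 8/9*γ256 + 632/15*γ346 + 616/75*γ356 + 32/5*γ456
Summing the partial products and collecting blades:
Answer: 2882/225*γ1 - 1526/225*γ2 + 82562/1125*γ3 + 17461/225*γ4 + 1001/250*γ5 - 16459/1800*γ6 + 9424/225*γ123 + 1004/45*γ124 - 16/15*γ125 + 323/45*γ126 + 2596/225*γ134 - 6412/1125*γ135 - 722/25*γ136 - 617/225*γ145 - 625/36*γ146 + 1541/900*γ156 + 5392/45*γ234 + 200/9*γ235 - 836/15*γ236 + 134/9*γ245 - 452/9*γ246 - 43/18*γ256 + 1682/75*γ345 + 1009/15*γ346 + 1718/75*γ356 + 2131/120*γ456


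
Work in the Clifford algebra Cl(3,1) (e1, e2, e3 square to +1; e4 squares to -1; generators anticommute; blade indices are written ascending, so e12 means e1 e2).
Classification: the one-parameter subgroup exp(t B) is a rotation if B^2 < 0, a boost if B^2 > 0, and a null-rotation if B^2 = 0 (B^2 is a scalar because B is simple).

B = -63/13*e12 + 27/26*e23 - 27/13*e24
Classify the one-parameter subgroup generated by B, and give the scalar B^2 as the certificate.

B^2 term by term: the squares give (-63/13)^2*(e12)^2 + (27/26)^2*(e23)^2 + (-27/13)^2*(e24)^2 = 3969/169*(-1) + 729/676*(-1) + 729/169*(+1) = -81/4 (each basis 2-blade squares to minus the product of its generators' squares); cross terms between blades sharing an index anticommute and cancel. So B^2 = -81/4.
Answer: rotation, certificate B^2 = -81/4. Because -81/4 is invariant under every versor sandwich, the classification follows from its sign alone.


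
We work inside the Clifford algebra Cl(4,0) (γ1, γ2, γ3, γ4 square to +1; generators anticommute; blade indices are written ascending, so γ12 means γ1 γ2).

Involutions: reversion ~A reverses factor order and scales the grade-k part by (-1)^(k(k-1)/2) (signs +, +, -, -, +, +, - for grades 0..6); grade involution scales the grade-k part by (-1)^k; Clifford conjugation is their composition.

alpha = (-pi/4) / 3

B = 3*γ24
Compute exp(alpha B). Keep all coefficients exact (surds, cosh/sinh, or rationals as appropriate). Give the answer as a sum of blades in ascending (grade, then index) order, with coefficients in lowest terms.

B^2 = (3)^2*(γ24)^2 = 9*(-1) = -9 (a basis 2-blade squares to minus the product of its generators' squares).
B^2 = -9 — since the square is negative, the closed form is circular: l = 3, alpha*l = -pi/4, so exp(alpha B) = cos(-pi/4) + (sin(-pi/4)/3)*B = sqrt(2)/2 + (-sqrt(2)/6)*B.
Answer: sqrt(2)/2 - sqrt(2)/2*γ24


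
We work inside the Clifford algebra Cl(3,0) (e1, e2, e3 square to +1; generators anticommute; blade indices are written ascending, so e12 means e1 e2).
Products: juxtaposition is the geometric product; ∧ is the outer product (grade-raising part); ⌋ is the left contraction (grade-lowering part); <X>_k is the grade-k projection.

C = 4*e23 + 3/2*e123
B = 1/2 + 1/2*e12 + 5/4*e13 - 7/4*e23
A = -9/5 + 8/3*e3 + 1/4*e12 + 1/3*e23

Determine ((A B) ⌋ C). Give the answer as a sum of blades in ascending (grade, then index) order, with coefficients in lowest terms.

step 1: -53/120 - 10/3*e1 + 14/3*e2 + 4/3*e3 - 43/120*e12 - 137/48*e13 + 721/240*e23 + 4/3*e123
step 2: -841/60 - 721/160*e1 - 923/96*e2 + 4609/240*e3 + 2*e12 - 7*e13 - 203/30*e23 - 53/80*e123
Answer: -841/60 - 721/160*e1 - 923/96*e2 + 4609/240*e3 + 2*e12 - 7*e13 - 203/30*e23 - 53/80*e123


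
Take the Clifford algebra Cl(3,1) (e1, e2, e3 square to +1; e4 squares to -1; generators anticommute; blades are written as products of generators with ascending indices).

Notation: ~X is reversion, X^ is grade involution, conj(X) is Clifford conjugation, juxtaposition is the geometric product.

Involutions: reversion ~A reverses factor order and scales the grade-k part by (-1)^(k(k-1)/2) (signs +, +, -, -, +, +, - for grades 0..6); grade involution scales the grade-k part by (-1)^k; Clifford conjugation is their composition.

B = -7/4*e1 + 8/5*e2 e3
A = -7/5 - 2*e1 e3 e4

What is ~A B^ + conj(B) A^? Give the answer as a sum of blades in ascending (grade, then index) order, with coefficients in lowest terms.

first term: -49/20*e1 - 56/25*e2 e3 + 7/2*e3 e4 - 16/5*e1 e2 e4
second term: -49/20*e1 + 56/25*e2 e3 + 7/2*e3 e4 - 16/5*e1 e2 e4
Answer: -49/10*e1 + 7*e3 e4 - 32/5*e1 e2 e4


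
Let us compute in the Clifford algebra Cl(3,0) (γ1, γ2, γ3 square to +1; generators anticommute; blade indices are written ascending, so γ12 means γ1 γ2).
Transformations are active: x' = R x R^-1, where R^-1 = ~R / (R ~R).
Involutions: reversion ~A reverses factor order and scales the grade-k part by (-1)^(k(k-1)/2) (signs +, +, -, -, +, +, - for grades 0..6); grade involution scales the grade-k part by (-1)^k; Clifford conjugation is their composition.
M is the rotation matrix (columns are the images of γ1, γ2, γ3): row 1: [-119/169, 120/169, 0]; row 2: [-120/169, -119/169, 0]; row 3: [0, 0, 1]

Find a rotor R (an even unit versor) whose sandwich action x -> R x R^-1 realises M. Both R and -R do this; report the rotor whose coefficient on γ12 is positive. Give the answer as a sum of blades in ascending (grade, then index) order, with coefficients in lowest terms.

Method: write R = a + b12*γ12 + b13*γ13 + b23*γ23 with a^2 + b12^2 + b13^2 + b23^2 = 1 (so R^-1 = ~R). Expanding the columns R e_j ~R gives tr M = 4a^2 - 1 and, from the antisymmetric part, M21 - M12 = -4a*b12, M13 - M31 = 4a*b13, M32 - M23 = -4a*b23.
Here tr M = -69/169, so a^2 = (1 + tr M)/4 = 25/169 and a = ±5/13. Taking a = 5/13: M21 - M12 = -240/169, M13 - M31 = 0, M32 - M23 = 0, giving b12 = 12/13, b13 = 0, b23 = 0, i.e. R = 5/13 + 12/13*γ12.
Its γ12 coefficient is already positive.
Answer: 5/13 + 12/13*γ12. Note: both R and -R realise this M (trace -69/169); the covering map identifies them, and the γ12-coefficient sign is the tie-breaker.


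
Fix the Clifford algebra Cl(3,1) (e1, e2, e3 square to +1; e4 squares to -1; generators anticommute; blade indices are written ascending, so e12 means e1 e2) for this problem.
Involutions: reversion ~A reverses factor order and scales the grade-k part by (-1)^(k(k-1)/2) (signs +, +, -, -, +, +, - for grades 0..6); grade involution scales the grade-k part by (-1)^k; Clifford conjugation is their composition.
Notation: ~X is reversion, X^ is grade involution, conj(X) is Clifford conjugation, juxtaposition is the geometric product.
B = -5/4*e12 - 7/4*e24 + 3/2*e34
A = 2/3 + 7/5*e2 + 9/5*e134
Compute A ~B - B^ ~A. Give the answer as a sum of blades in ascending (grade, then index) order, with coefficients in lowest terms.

first term: -89/20*e1 + 49/20*e4 + 5/6*e12 + 7/6*e24 - e34 - 63/20*e123 + 3/20*e234
second term: -89/20*e1 + 49/20*e4 - 5/6*e12 - 7/6*e24 + e34 + 63/20*e123 - 3/20*e234
Answer: 5/3*e12 + 7/3*e24 - 2*e34 - 63/10*e123 + 3/10*e234


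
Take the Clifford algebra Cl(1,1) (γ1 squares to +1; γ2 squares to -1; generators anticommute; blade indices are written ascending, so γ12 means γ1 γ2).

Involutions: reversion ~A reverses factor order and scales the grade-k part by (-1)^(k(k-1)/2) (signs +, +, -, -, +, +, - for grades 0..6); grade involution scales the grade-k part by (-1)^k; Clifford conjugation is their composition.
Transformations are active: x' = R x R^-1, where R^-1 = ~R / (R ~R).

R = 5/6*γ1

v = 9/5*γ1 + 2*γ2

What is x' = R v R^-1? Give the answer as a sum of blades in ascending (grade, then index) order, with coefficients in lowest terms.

~R = 5/6*γ1, and R ~R = 25/36, so R^-1 = ~R / (25/36).
R v = 3/2 + 5/3*γ12
Answer: 9/5*γ1 - 2*γ2


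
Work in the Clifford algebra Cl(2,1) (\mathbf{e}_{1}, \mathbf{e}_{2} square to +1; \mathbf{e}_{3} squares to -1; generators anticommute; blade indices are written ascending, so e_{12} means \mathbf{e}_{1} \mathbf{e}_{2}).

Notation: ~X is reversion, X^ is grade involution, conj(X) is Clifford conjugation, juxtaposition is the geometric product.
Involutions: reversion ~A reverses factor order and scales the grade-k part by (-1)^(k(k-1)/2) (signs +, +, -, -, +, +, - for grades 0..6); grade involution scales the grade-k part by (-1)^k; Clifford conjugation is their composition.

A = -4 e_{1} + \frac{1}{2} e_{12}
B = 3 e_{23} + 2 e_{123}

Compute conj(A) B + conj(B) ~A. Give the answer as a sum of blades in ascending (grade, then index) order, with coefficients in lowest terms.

first term: e_{3} - \frac{3}{2} e_{13} + 8 e_{23} + 12 e_{123}
second term: e_{3} - \frac{3}{2} e_{13} - 8 e_{23} + 12 e_{123}
Answer: 2 e_{3} - 3 e_{13} + 24 e_{123}


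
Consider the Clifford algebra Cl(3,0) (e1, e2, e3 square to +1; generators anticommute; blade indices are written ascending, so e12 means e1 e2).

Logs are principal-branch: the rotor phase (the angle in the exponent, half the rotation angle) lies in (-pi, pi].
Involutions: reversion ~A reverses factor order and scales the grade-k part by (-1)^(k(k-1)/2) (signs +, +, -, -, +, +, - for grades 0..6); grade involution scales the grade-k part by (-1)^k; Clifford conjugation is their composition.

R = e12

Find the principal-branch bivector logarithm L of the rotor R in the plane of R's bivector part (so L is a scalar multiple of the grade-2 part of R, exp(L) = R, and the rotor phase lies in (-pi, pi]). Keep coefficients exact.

The scalar part of R is 0, which pins the rotor phase on the principal branch; dividing the bivector part by the sine of that phase recovers the unit plane, and L is the phase times that plane.
Concretely: cos(phase) = 0 gives phase = ±pi/2, and since phase/sin(phase) is even the sign is immaterial: L = (phase/sin(phase)) * <R>_2 = (pi/2) * <R>_2.
Answer: pi/2*e12


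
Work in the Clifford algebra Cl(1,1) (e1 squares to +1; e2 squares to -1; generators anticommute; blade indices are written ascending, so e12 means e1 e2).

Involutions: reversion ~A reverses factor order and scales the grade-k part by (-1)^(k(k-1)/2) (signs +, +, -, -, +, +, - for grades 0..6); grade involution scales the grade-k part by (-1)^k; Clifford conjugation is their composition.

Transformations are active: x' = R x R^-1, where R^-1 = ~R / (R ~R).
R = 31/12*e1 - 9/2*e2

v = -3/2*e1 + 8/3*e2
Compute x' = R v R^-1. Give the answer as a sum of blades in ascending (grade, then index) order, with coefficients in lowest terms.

~R = 31/12*e1 - 9/2*e2, and R ~R = -1955/144, so R^-1 = ~R / (-1955/144).
R v = 65/8 + 5/36*e12
Answer: -1245/782*e1 + 3190/1173*e2


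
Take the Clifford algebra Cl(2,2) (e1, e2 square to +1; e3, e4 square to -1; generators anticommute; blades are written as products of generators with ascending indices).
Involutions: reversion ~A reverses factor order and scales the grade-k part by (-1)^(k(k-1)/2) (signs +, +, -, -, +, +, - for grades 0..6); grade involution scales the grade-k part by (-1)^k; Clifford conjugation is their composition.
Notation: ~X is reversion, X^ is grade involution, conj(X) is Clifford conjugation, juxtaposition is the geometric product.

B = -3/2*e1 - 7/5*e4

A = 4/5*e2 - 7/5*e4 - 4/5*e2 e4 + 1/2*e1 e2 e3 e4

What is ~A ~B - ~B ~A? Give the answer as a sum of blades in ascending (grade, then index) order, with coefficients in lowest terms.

first term: -49/25 + 28/25*e2 + 6/5*e1 e2 - 21/10*e1 e4 - 28/25*e2 e4 + 7/10*e1 e2 e3 - 6/5*e1 e2 e4 + 3/4*e2 e3 e4
second term: -49/25 - 28/25*e2 - 6/5*e1 e2 + 21/10*e1 e4 + 28/25*e2 e4 - 7/10*e1 e2 e3 - 6/5*e1 e2 e4 - 3/4*e2 e3 e4
Answer: 56/25*e2 + 12/5*e1 e2 - 21/5*e1 e4 - 56/25*e2 e4 + 7/5*e1 e2 e3 + 3/2*e2 e3 e4


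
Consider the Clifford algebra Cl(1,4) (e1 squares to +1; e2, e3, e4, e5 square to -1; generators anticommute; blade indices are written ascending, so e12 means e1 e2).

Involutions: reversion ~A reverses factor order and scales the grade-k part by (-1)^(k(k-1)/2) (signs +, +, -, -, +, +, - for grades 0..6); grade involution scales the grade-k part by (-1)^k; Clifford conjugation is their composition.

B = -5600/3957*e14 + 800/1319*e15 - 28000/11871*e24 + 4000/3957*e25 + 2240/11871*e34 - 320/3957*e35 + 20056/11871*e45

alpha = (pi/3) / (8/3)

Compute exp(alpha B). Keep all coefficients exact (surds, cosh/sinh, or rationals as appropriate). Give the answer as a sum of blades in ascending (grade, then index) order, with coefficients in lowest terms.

B^2 term by term: the squares give (-5600/3957)^2*(e14)^2 + (800/1319)^2*(e15)^2 + (-28000/11871)^2*(e24)^2 + (4000/3957)^2*(e25)^2 + (2240/11871)^2*(e34)^2 + (-320/3957)^2*(e35)^2 + (20056/11871)^2*(e45)^2 = 31360000/15657849*(+1) + 640000/1739761*(+1) + 784000000/140920641*(-1) + 16000000/15657849*(-1) + 5017600/140920641*(-1) + 102400/15657849*(-1) + 402243136/140920641*(-1) = -64/9 (each basis 2-blade squares to minus the product of its generators' squares); cross terms between blades sharing an index anticommute and cancel; the commuting (index-disjoint) pairs give grade-4 terms 2*c*c'*(blade product), which cancel blade by blade — e1245: 44800000/15657849 - 44800000/15657849 = 0; e1345: -3584000/15657849 + 3584000/15657849 = 0; e2345: -17920000/46973547 + 17920000/46973547 = 0 — confirming B is simple. So B^2 = -64/9.
B^2 = -64/9 — the series telescopes trigonometrically here: l = 8/3, alpha*l = pi/3, so exp(alpha B) = cos(pi/3) + (sin(pi/3)/(8/3))*B = 1/2 + (3*sqrt(3)/16)*B.
Answer: 1/2 - 350*sqrt(3)/1319*e14 + 150*sqrt(3)/1319*e15 - 1750*sqrt(3)/3957*e24 + 250*sqrt(3)/1319*e25 + 140*sqrt(3)/3957*e34 - 20*sqrt(3)/1319*e35 + 2507*sqrt(3)/7914*e45


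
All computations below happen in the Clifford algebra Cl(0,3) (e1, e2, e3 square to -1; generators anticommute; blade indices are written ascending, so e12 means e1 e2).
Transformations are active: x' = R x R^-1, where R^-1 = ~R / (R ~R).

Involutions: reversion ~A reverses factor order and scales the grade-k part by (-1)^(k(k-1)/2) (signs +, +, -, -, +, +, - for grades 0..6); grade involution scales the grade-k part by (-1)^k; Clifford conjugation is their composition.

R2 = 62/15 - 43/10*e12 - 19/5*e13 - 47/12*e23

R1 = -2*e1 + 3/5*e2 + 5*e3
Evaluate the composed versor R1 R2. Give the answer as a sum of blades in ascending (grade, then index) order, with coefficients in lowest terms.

Distribute over the terms of R1 (each basis-blade product reordered to ascending indices, repeated generators contracted through their squares):
(-2*e1) R2 = -124/15*e1 - 43/5*e2 - 38/5*e3 + 47/6*e123
(3/5*e2) R2 = -129/50*e1 + 62/25*e2 + 47/20*e3 + 57/25*e123
(5*e3) R2 = -19*e1 - 235/12*e2 + 62/3*e3 - 43/2*e123
Summing the partial products and collecting blades:
Answer: -4477/150*e1 - 7711/300*e2 + 185/12*e3 - 854/75*e123


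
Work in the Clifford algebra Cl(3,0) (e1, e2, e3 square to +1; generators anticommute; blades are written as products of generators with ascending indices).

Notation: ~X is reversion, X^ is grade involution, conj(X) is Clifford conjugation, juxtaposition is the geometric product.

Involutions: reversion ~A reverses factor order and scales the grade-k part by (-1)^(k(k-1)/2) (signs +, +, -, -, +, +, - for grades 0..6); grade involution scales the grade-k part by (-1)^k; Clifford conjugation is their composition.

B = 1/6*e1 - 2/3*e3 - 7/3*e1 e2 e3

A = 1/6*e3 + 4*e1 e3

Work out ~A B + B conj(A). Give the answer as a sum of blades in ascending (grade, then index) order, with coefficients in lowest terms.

first term: -1/9 + 8/3*e1 + 28/3*e2 + 2/3*e3 - 7/18*e1 e2 - 1/36*e1 e3
second term: 1/9 - 8/3*e1 + 28/3*e2 - 2/3*e3 + 7/18*e1 e2 - 1/36*e1 e3
Answer: 56/3*e2 - 1/18*e1 e3


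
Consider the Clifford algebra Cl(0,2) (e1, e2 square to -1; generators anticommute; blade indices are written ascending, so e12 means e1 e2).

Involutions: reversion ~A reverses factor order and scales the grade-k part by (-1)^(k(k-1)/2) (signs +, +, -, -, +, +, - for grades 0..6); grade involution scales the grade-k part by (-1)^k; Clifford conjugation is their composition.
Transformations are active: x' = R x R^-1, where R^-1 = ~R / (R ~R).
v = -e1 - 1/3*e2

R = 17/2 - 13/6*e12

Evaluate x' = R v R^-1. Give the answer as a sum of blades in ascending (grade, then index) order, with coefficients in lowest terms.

~R = 17/2 + 13/6*e12, and R ~R = 1385/18, so R^-1 = ~R / (1385/18).
R v = -83/9*e1 - 2/3*e2
Answer: -1437/1385*e1 + 773/4155*e2


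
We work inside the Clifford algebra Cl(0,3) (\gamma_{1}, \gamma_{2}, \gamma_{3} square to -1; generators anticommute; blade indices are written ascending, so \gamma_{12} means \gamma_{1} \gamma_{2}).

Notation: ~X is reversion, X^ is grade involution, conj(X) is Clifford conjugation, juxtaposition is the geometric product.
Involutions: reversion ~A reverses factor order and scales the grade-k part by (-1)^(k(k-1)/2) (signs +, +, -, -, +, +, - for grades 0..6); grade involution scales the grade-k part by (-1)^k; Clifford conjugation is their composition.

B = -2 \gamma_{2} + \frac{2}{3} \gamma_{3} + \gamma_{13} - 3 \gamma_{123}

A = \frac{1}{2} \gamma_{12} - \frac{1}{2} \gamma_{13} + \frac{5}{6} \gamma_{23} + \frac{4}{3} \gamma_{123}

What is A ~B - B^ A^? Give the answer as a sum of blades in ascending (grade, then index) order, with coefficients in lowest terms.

first term: \frac{7}{2} - \frac{7}{6} \gamma_{1} - \frac{61}{18} \gamma_{2} - \frac{19}{6} \gamma_{3} - \frac{1}{18} \gamma_{12} - \frac{8}{3} \gamma_{13} - \frac{1}{2} \gamma_{23} - \frac{2}{3} \gamma_{123}
second term: -\frac{7}{2} - \frac{7}{6} \gamma_{1} - \frac{61}{18} \gamma_{2} - \frac{19}{6} \gamma_{3} - \frac{1}{18} \gamma_{12} - \frac{8}{3} \gamma_{13} - \frac{1}{2} \gamma_{23} + \frac{2}{3} \gamma_{123}
Answer: 7 - \frac{4}{3} \gamma_{123}


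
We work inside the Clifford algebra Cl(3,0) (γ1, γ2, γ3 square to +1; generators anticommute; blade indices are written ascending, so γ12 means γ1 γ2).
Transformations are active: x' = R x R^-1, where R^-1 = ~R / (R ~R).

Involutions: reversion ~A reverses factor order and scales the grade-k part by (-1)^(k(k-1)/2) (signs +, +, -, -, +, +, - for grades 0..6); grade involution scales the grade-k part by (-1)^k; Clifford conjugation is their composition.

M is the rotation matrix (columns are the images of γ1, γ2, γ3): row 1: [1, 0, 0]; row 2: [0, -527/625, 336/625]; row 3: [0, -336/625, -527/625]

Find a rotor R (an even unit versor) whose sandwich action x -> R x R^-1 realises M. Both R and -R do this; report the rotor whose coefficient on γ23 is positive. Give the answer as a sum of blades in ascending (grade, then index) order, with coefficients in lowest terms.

Method: write R = a + b12*γ12 + b13*γ13 + b23*γ23 with a^2 + b12^2 + b13^2 + b23^2 = 1 (so R^-1 = ~R). Expanding the columns R e_j ~R gives tr M = 4a^2 - 1 and, from the antisymmetric part, M21 - M12 = -4a*b12, M13 - M31 = 4a*b13, M32 - M23 = -4a*b23.
Here tr M = -429/625, so a^2 = (1 + tr M)/4 = 49/625 and a = ±7/25. Taking a = 7/25: M21 - M12 = 0, M13 - M31 = 0, M32 - M23 = -672/625, giving b12 = 0, b13 = 0, b23 = 24/25, i.e. R = 7/25 + 24/25*γ23.
Its γ23 coefficient is already positive.
Answer: 7/25 + 24/25*γ23. Uniqueness: Spin(3) -> SO(3) maps R and -R to the same rotation of trace -429/625; fixing the sign of the γ23 coefficient removes the ambiguity.


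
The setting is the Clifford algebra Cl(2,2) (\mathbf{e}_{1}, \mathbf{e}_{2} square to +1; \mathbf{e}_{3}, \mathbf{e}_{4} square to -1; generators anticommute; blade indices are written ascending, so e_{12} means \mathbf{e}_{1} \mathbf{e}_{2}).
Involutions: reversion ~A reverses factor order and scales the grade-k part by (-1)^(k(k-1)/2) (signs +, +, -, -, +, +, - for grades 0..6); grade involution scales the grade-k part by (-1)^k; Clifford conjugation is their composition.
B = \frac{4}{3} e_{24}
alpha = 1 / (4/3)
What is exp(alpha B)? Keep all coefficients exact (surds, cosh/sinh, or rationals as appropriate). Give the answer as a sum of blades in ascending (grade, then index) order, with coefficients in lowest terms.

B^2 = (\frac{4}{3})^2*(e_{24})^2 = \frac{16}{9}*(+1) = \frac{16}{9} (a basis 2-blade squares to minus the product of its generators' squares).
B^2 = \frac{16}{9} — the series telescopes hyperbolically here: l = \frac{4}{3}, alpha*l = 1, so exp(alpha B) = cosh(1) + (sinh(1)/(\frac{4}{3}))*B = \cosh{\left(1 \right)} + (\frac{3 \sinh{\left(1 \right)}}{4})*B.
Answer: \cosh{\left(1 \right)} + \sinh{\left(1 \right)} e_{24}


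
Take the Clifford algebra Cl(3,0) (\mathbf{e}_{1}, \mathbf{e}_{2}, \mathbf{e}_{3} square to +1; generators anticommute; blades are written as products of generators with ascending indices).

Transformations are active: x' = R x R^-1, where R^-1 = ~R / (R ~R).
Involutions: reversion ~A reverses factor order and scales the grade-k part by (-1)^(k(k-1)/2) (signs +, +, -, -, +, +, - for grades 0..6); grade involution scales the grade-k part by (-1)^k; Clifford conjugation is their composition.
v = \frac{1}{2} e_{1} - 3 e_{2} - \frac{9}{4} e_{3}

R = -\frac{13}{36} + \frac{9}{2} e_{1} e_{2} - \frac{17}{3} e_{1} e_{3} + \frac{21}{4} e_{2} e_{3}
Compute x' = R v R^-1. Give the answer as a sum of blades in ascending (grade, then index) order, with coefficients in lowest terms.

~R = -\frac{13}{36} - \frac{9}{2} e_{1} e_{2} + \frac{17}{3} e_{1} e_{3} - \frac{21}{4} e_{2} e_{3}, and R ~R = \frac{51875}{648}, so R^-1 = ~R / (\frac{51875}{648}).
R v = -\frac{67}{72} e_{1} - \frac{623}{48} e_{2} + \frac{931}{48} e_{3} - \frac{49}{2} e_{1} e_{2} e_{3}
Answer: -\frac{7688}{2075} e_{1} - \frac{14583}{41500} e_{2} - \frac{14097}{20750} e_{3}


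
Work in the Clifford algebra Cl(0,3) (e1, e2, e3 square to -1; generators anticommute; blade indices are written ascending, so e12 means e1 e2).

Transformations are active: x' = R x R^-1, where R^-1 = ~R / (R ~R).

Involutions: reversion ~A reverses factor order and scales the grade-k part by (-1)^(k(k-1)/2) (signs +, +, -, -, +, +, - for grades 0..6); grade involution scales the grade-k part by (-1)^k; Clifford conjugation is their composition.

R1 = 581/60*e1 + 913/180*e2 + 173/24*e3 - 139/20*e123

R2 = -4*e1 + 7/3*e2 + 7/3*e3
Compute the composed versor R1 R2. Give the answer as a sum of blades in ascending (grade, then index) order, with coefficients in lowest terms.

Distribute over the terms of R2 (each basis-blade product reordered to ascending indices, repeated generators contracted through their squares):
R1 (-4*e1) = 581/15 + 913/45*e12 + 173/6*e13 - 139/5*e23
R1 (7/3*e2) = -6391/540 + 4067/180*e12 - 973/60*e13 - 1211/72*e23
R1 (7/3*e3) = -1211/72 + 973/60*e12 + 4067/180*e13 + 6391/540*e23
Summing the partial products and collecting blades:
Answer: 2177/216 + 591/10*e12 + 3169/90*e13 - 35407/1080*e23


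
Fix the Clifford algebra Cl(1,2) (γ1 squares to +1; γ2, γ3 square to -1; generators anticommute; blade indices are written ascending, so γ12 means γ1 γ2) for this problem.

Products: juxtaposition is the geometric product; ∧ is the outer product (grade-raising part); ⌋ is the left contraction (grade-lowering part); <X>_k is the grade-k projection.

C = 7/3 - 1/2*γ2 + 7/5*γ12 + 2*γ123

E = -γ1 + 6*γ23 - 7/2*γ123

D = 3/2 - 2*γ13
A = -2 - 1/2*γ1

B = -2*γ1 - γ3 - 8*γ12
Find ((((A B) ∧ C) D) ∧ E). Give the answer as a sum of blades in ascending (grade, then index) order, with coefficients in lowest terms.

step 1: 1 + 4*γ1 + 4*γ2 + 2*γ3 + 16*γ12 + 1/2*γ13
step 2: 7/3 + 28/3*γ1 + 53/6*γ2 + 14/3*γ3 + 551/15*γ12 + 7/6*γ13 + γ23 + 101/20*γ123
step 3: 7/6 + 14/3*γ1 + 467/20*γ2 - 35/3*γ3 + 571/10*γ12 - 35/12*γ13 + 2249/30*γ23 + 3029/120*γ123
step 4: -7/6*γ1 + 467/20*γ12 - 35/3*γ13 + 7*γ23 - 1021/20*γ123
Answer: -7/6*γ1 + 467/20*γ12 - 35/3*γ13 + 7*γ23 - 1021/20*γ123


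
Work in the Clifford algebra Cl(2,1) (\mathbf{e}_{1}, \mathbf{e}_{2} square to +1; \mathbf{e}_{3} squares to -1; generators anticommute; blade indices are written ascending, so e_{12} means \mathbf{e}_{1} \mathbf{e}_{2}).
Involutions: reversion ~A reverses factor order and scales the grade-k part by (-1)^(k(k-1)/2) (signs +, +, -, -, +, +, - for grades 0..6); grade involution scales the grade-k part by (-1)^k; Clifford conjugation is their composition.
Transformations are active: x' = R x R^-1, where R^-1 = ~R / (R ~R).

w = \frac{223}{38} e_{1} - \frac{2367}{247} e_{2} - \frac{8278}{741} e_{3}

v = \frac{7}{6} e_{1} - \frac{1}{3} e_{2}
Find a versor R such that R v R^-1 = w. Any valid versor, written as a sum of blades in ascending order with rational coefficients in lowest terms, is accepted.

Since q(v) = q(w) = \frac{53}{36}, the sum R = v + w = \frac{401}{57} e_{1} - \frac{7348}{741} e_{2} - \frac{8278}{741} e_{3} does the job whenever invertible.
Answer: \frac{401}{57} e_{1} - \frac{7348}{741} e_{2} - \frac{8278}{741} e_{3}


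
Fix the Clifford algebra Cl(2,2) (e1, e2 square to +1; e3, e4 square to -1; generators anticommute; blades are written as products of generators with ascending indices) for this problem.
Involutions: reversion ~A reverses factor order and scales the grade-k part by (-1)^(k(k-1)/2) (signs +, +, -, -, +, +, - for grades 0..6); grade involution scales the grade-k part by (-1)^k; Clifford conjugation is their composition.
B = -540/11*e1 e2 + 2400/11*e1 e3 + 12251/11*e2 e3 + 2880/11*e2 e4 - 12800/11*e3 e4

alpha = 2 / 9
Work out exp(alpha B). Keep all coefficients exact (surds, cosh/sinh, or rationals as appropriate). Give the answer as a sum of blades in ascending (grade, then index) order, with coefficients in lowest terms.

B^2 term by term: the squares give (-540/11)^2*(e1 e2)^2 + (2400/11)^2*(e1 e3)^2 + (12251/11)^2*(e2 e3)^2 + (2880/11)^2*(e2 e4)^2 + (-12800/11)^2*(e3 e4)^2 = 291600/121*(-1) + 5760000/121*(+1) + 150087001/121*(+1) + 8294400/121*(+1) + 163840000/121*(-1) = 81 (each basis 2-blade squares to minus the product of its generators' squares); cross terms between blades sharing an index anticommute and cancel; the commuting (index-disjoint) pairs give grade-4 terms 2*c*c'*(blade product), which cancel blade by blade — e1 e2 e3 e4: 13824000/121 - 13824000/121 = 0 — confirming B is simple. So B^2 = 81.
B^2 = 81 — since the square is positive, the closed form is hyperbolic: l = 9, alpha*l = 2, so exp(alpha B) = cosh(2) + (sinh(2)/9)*B = cosh(2) + (sinh(2)/9)*B.
Answer: cosh(2) - 60*sinh(2)/11*e1 e2 + 800*sinh(2)/33*e1 e3 + 12251*sinh(2)/99*e2 e3 + 320*sinh(2)/11*e2 e4 - 12800*sinh(2)/99*e3 e4
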